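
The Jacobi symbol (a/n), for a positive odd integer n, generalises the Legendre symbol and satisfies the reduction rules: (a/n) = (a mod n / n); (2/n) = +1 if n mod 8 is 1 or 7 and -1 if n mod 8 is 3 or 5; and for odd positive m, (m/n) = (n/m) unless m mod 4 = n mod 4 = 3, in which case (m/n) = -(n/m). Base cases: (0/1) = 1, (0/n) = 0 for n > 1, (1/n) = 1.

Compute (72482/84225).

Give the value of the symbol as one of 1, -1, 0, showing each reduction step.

-1

72482 = 2^1·36241; (2/84225) = +1 since 84225 mod 8 = 1, so (72482/84225) = (+1)^1·(36241/84225); sign now +1
reciprocity: (36241/84225) = +1·(84225/36241) since 36241 mod 4 = 1, 84225 mod 4 = 1; sign now +1
(84225/36241) = (11743/36241)   [reduce mod 36241]
reciprocity: (11743/36241) = +1·(36241/11743) since 11743 mod 4 = 3, 36241 mod 4 = 1; sign now +1
(36241/11743) = (1012/11743)   [reduce mod 11743]
1012 = 2^2·253; (2/11743) = +1 since 11743 mod 8 = 7, so (1012/11743) = (+1)^2·(253/11743); sign now +1
reciprocity: (253/11743) = +1·(11743/253) since 253 mod 4 = 1, 11743 mod 4 = 3; sign now +1
(11743/253) = (105/253)   [reduce mod 253]
reciprocity: (105/253) = +1·(253/105) since 105 mod 4 = 1, 253 mod 4 = 1; sign now +1
(253/105) = (43/105)   [reduce mod 105]
reciprocity: (43/105) = +1·(105/43) since 43 mod 4 = 3, 105 mod 4 = 1; sign now +1
(105/43) = (19/43)   [reduce mod 43]
reciprocity: (19/43) = -1·(43/19) since 19 mod 4 = 3, 43 mod 4 = 3; sign now -1
(43/19) = (5/19)   [reduce mod 19]
reciprocity: (5/19) = +1·(19/5) since 5 mod 4 = 1, 19 mod 4 = 3; sign now -1
(19/5) = (4/5)   [reduce mod 5]
4 = 2^2·1; (2/5) = -1 since 5 mod 8 = 5, so (4/5) = (-1)^2·(1/5); sign now -1
(1/5) = 1; final value = sign = -1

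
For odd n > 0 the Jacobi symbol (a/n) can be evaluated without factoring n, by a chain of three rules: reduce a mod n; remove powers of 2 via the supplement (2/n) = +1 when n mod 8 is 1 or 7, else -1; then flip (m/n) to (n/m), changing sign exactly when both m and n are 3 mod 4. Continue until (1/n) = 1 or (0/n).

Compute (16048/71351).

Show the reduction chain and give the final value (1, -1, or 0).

-1

16048 = 2^4·1003; (2/71351) = +1 since 71351 mod 8 = 7, so (16048/71351) = (+1)^4·(1003/71351); sign now +1
reciprocity: (1003/71351) = -1·(71351/1003) since 1003 mod 4 = 3, 71351 mod 4 = 3; sign now -1
(71351/1003) = (138/1003)   [reduce mod 1003]
138 = 2^1·69; (2/1003) = -1 since 1003 mod 8 = 3, so (138/1003) = (-1)^1·(69/1003); sign now +1
reciprocity: (69/1003) = +1·(1003/69) since 69 mod 4 = 1, 1003 mod 4 = 3; sign now +1
(1003/69) = (37/69)   [reduce mod 69]
reciprocity: (37/69) = +1·(69/37) since 37 mod 4 = 1, 69 mod 4 = 1; sign now +1
(69/37) = (32/37)   [reduce mod 37]
32 = 2^5·1; (2/37) = -1 since 37 mod 8 = 5, so (32/37) = (-1)^5·(1/37); sign now -1
(1/37) = 1; final value = sign = -1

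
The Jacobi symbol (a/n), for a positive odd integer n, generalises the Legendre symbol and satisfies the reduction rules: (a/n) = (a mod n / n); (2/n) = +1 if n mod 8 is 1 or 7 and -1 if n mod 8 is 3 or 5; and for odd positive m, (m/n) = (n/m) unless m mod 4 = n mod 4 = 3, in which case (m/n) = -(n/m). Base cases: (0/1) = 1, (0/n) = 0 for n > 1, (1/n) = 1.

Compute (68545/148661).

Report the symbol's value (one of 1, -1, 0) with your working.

flip (68545/148661) -> (148661/68545): both odd, 68545 mod 4 = 1, 148661 mod 4 = 1, so the flip contributes +1; sign now +1
(148661/68545): 148661 mod 68545 = 11571, so (148661/68545) = (11571/68545)
flip (11571/68545) -> (68545/11571): both odd, 11571 mod 4 = 3, 68545 mod 4 = 1, so the flip contributes +1; sign now +1
(68545/11571): 68545 mod 11571 = 10690, so (68545/11571) = (10690/11571)
factor out 2^1: 10690 = 2^1·5345; with 11571 mod 8 = 3, (2/11571) = -1; sign now -1; continue with (5345/11571)
flip (5345/11571) -> (11571/5345): both odd, 5345 mod 4 = 1, 11571 mod 4 = 3, so the flip contributes +1; sign now -1
(11571/5345): 11571 mod 5345 = 881, so (11571/5345) = (881/5345)
flip (881/5345) -> (5345/881): both odd, 881 mod 4 = 1, 5345 mod 4 = 1, so the flip contributes +1; sign now -1
(5345/881): 5345 mod 881 = 59, so (5345/881) = (59/881)
flip (59/881) -> (881/59): both odd, 59 mod 4 = 3, 881 mod 4 = 1, so the flip contributes +1; sign now -1
(881/59): 881 mod 59 = 55, so (881/59) = (55/59)
flip (55/59) -> (59/55): both odd, 55 mod 4 = 3, 59 mod 4 = 3, so the flip contributes -1; sign now +1
(59/55): 59 mod 55 = 4, so (59/55) = (4/55)
factor out 2^2: 4 = 2^2·1; with 55 mod 8 = 7, (2/55) = +1; sign now +1; continue with (1/55)
reached (1/55) = 1, so the symbol is +1

1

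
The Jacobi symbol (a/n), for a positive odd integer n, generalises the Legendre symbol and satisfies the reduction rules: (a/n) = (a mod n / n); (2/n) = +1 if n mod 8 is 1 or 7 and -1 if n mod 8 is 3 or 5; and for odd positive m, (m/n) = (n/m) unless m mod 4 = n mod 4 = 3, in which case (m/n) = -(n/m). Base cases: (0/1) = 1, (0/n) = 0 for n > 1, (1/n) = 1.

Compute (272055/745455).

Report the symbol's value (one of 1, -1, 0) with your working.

0

flip (272055/745455) -> (745455/272055): both odd, 272055 mod 4 = 3, 745455 mod 4 = 3, so the flip contributes -1; sign now -1
(745455/272055): 745455 mod 272055 = 201345, so (745455/272055) = (201345/272055)
flip (201345/272055) -> (272055/201345): both odd, 201345 mod 4 = 1, 272055 mod 4 = 3, so the flip contributes +1; sign now -1
(272055/201345): 272055 mod 201345 = 70710, so (272055/201345) = (70710/201345)
factor out 2^1: 70710 = 2^1·35355; with 201345 mod 8 = 1, (2/201345) = +1; sign now -1; continue with (35355/201345)
flip (35355/201345) -> (201345/35355): both odd, 35355 mod 4 = 3, 201345 mod 4 = 1, so the flip contributes +1; sign now -1
(201345/35355): 201345 mod 35355 = 24570, so (201345/35355) = (24570/35355)
factor out 2^1: 24570 = 2^1·12285; with 35355 mod 8 = 3, (2/35355) = -1; sign now +1; continue with (12285/35355)
flip (12285/35355) -> (35355/12285): both odd, 12285 mod 4 = 1, 35355 mod 4 = 3, so the flip contributes +1; sign now +1
(35355/12285): 35355 mod 12285 = 10785, so (35355/12285) = (10785/12285)
flip (10785/12285) -> (12285/10785): both odd, 10785 mod 4 = 1, 12285 mod 4 = 1, so the flip contributes +1; sign now +1
(12285/10785): 12285 mod 10785 = 1500, so (12285/10785) = (1500/10785)
factor out 2^2: 1500 = 2^2·375; with 10785 mod 8 = 1, (2/10785) = +1; sign now +1; continue with (375/10785)
flip (375/10785) -> (10785/375): both odd, 375 mod 4 = 3, 10785 mod 4 = 1, so the flip contributes +1; sign now +1
(10785/375): 10785 mod 375 = 285, so (10785/375) = (285/375)
flip (285/375) -> (375/285): both odd, 285 mod 4 = 1, 375 mod 4 = 3, so the flip contributes +1; sign now +1
(375/285): 375 mod 285 = 90, so (375/285) = (90/285)
factor out 2^1: 90 = 2^1·45; with 285 mod 8 = 5, (2/285) = -1; sign now -1; continue with (45/285)
flip (45/285) -> (285/45): both odd, 45 mod 4 = 1, 285 mod 4 = 1, so the flip contributes +1; sign now -1
(285/45): 285 mod 45 = 15, so (285/45) = (15/45)
flip (15/45) -> (45/15): both odd, 15 mod 4 = 3, 45 mod 4 = 1, so the flip contributes +1; sign now -1
(45/15): 45 mod 15 = 0, so (45/15) = (0/15)
reached (0/15); gcd(a, n) > 1, so (0/15) = 0 and the symbol is 0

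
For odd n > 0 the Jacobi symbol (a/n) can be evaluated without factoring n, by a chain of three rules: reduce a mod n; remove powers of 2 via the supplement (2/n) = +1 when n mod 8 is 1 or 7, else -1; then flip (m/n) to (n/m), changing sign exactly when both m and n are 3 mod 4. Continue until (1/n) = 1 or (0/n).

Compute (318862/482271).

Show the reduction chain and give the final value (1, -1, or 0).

1

318862 = 2^1·159431; (2/482271) = +1 since 482271 mod 8 = 7, so (318862/482271) = (+1)^1·(159431/482271); sign now +1
reciprocity: (159431/482271) = -1·(482271/159431) since 159431 mod 4 = 3, 482271 mod 4 = 3; sign now -1
(482271/159431) = (3978/159431)   [reduce mod 159431]
3978 = 2^1·1989; (2/159431) = +1 since 159431 mod 8 = 7, so (3978/159431) = (+1)^1·(1989/159431); sign now -1
reciprocity: (1989/159431) = +1·(159431/1989) since 1989 mod 4 = 1, 159431 mod 4 = 3; sign now -1
(159431/1989) = (311/1989)   [reduce mod 1989]
reciprocity: (311/1989) = +1·(1989/311) since 311 mod 4 = 3, 1989 mod 4 = 1; sign now -1
(1989/311) = (123/311)   [reduce mod 311]
reciprocity: (123/311) = -1·(311/123) since 123 mod 4 = 3, 311 mod 4 = 3; sign now +1
(311/123) = (65/123)   [reduce mod 123]
reciprocity: (65/123) = +1·(123/65) since 65 mod 4 = 1, 123 mod 4 = 3; sign now +1
(123/65) = (58/65)   [reduce mod 65]
58 = 2^1·29; (2/65) = +1 since 65 mod 8 = 1, so (58/65) = (+1)^1·(29/65); sign now +1
reciprocity: (29/65) = +1·(65/29) since 29 mod 4 = 1, 65 mod 4 = 1; sign now +1
(65/29) = (7/29)   [reduce mod 29]
reciprocity: (7/29) = +1·(29/7) since 7 mod 4 = 3, 29 mod 4 = 1; sign now +1
(29/7) = (1/7)   [reduce mod 7]
(1/7) = 1; final value = sign = +1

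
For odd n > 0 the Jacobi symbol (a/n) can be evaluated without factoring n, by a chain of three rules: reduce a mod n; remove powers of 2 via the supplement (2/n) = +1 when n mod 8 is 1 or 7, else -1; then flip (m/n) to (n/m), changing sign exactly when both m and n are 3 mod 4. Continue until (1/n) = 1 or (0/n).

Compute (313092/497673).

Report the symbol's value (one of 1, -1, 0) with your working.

313092 = 2^2·78273; (2/497673) = +1 since 497673 mod 8 = 1, so (313092/497673) = (+1)^2·(78273/497673); sign now +1
reciprocity: (78273/497673) = +1·(497673/78273) since 78273 mod 4 = 1, 497673 mod 4 = 1; sign now +1
(497673/78273) = (28035/78273)   [reduce mod 78273]
reciprocity: (28035/78273) = +1·(78273/28035) since 28035 mod 4 = 3, 78273 mod 4 = 1; sign now +1
(78273/28035) = (22203/28035)   [reduce mod 28035]
reciprocity: (22203/28035) = -1·(28035/22203) since 22203 mod 4 = 3, 28035 mod 4 = 3; sign now -1
(28035/22203) = (5832/22203)   [reduce mod 22203]
5832 = 2^3·729; (2/22203) = -1 since 22203 mod 8 = 3, so (5832/22203) = (-1)^3·(729/22203); sign now +1
reciprocity: (729/22203) = +1·(22203/729) since 729 mod 4 = 1, 22203 mod 4 = 3; sign now +1
(22203/729) = (333/729)   [reduce mod 729]
reciprocity: (333/729) = +1·(729/333) since 333 mod 4 = 1, 729 mod 4 = 1; sign now +1
(729/333) = (63/333)   [reduce mod 333]
reciprocity: (63/333) = +1·(333/63) since 63 mod 4 = 3, 333 mod 4 = 1; sign now +1
(333/63) = (18/63)   [reduce mod 63]
18 = 2^1·9; (2/63) = +1 since 63 mod 8 = 7, so (18/63) = (+1)^1·(9/63); sign now +1
reciprocity: (9/63) = +1·(63/9) since 9 mod 4 = 1, 63 mod 4 = 3; sign now +1
(63/9) = (0/9)   [reduce mod 9]
(0/9) = 0   [gcd(a, n) > 1]; final value = 0

0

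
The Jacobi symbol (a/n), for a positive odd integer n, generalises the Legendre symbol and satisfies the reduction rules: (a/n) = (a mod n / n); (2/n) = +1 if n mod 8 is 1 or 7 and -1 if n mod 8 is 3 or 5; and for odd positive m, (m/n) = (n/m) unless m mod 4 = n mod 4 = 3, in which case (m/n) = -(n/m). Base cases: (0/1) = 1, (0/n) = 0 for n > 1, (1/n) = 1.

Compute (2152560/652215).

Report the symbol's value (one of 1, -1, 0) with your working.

0

(2152560/652215) = (195915/652215)   [reduce mod 652215]
reciprocity: (195915/652215) = -1·(652215/195915) since 195915 mod 4 = 3, 652215 mod 4 = 3; sign now -1
(652215/195915) = (64470/195915)   [reduce mod 195915]
64470 = 2^1·32235; (2/195915) = -1 since 195915 mod 8 = 3, so (64470/195915) = (-1)^1·(32235/195915); sign now +1
reciprocity: (32235/195915) = -1·(195915/32235) since 32235 mod 4 = 3, 195915 mod 4 = 3; sign now -1
(195915/32235) = (2505/32235)   [reduce mod 32235]
reciprocity: (2505/32235) = +1·(32235/2505) since 2505 mod 4 = 1, 32235 mod 4 = 3; sign now -1
(32235/2505) = (2175/2505)   [reduce mod 2505]
reciprocity: (2175/2505) = +1·(2505/2175) since 2175 mod 4 = 3, 2505 mod 4 = 1; sign now -1
(2505/2175) = (330/2175)   [reduce mod 2175]
330 = 2^1·165; (2/2175) = +1 since 2175 mod 8 = 7, so (330/2175) = (+1)^1·(165/2175); sign now -1
reciprocity: (165/2175) = +1·(2175/165) since 165 mod 4 = 1, 2175 mod 4 = 3; sign now -1
(2175/165) = (30/165)   [reduce mod 165]
30 = 2^1·15; (2/165) = -1 since 165 mod 8 = 5, so (30/165) = (-1)^1·(15/165); sign now +1
reciprocity: (15/165) = +1·(165/15) since 15 mod 4 = 3, 165 mod 4 = 1; sign now +1
(165/15) = (0/15)   [reduce mod 15]
(0/15) = 0   [gcd(a, n) > 1]; final value = 0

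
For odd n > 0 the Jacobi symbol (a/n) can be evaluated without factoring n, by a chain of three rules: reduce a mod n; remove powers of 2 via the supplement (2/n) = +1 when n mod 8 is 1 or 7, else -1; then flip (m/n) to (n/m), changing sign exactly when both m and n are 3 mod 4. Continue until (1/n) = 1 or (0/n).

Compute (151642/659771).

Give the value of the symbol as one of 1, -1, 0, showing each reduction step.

1

factor out 2^1: 151642 = 2^1·75821; with 659771 mod 8 = 3, (2/659771) = -1; sign now -1; continue with (75821/659771)
flip (75821/659771) -> (659771/75821): both odd, 75821 mod 4 = 1, 659771 mod 4 = 3, so the flip contributes +1; sign now -1
(659771/75821): 659771 mod 75821 = 53203, so (659771/75821) = (53203/75821)
flip (53203/75821) -> (75821/53203): both odd, 53203 mod 4 = 3, 75821 mod 4 = 1, so the flip contributes +1; sign now -1
(75821/53203): 75821 mod 53203 = 22618, so (75821/53203) = (22618/53203)
factor out 2^1: 22618 = 2^1·11309; with 53203 mod 8 = 3, (2/53203) = -1; sign now +1; continue with (11309/53203)
flip (11309/53203) -> (53203/11309): both odd, 11309 mod 4 = 1, 53203 mod 4 = 3, so the flip contributes +1; sign now +1
(53203/11309): 53203 mod 11309 = 7967, so (53203/11309) = (7967/11309)
flip (7967/11309) -> (11309/7967): both odd, 7967 mod 4 = 3, 11309 mod 4 = 1, so the flip contributes +1; sign now +1
(11309/7967): 11309 mod 7967 = 3342, so (11309/7967) = (3342/7967)
factor out 2^1: 3342 = 2^1·1671; with 7967 mod 8 = 7, (2/7967) = +1; sign now +1; continue with (1671/7967)
flip (1671/7967) -> (7967/1671): both odd, 1671 mod 4 = 3, 7967 mod 4 = 3, so the flip contributes -1; sign now -1
(7967/1671): 7967 mod 1671 = 1283, so (7967/1671) = (1283/1671)
flip (1283/1671) -> (1671/1283): both odd, 1283 mod 4 = 3, 1671 mod 4 = 3, so the flip contributes -1; sign now +1
(1671/1283): 1671 mod 1283 = 388, so (1671/1283) = (388/1283)
factor out 2^2: 388 = 2^2·97; with 1283 mod 8 = 3, (2/1283) = -1; sign now +1; continue with (97/1283)
flip (97/1283) -> (1283/97): both odd, 97 mod 4 = 1, 1283 mod 4 = 3, so the flip contributes +1; sign now +1
(1283/97): 1283 mod 97 = 22, so (1283/97) = (22/97)
factor out 2^1: 22 = 2^1·11; with 97 mod 8 = 1, (2/97) = +1; sign now +1; continue with (11/97)
flip (11/97) -> (97/11): both odd, 11 mod 4 = 3, 97 mod 4 = 1, so the flip contributes +1; sign now +1
(97/11): 97 mod 11 = 9, so (97/11) = (9/11)
flip (9/11) -> (11/9): both odd, 9 mod 4 = 1, 11 mod 4 = 3, so the flip contributes +1; sign now +1
(11/9): 11 mod 9 = 2, so (11/9) = (2/9)
factor out 2^1: 2 = 2^1·1; with 9 mod 8 = 1, (2/9) = +1; sign now +1; continue with (1/9)
reached (1/9) = 1, so the symbol is +1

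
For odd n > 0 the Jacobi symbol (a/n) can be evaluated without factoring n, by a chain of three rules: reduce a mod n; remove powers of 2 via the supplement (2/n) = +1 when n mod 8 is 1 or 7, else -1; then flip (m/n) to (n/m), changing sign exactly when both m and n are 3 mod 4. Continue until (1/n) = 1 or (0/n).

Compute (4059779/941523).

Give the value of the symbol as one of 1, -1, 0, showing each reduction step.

(4059779/941523): 4059779 mod 941523 = 293687, so (4059779/941523) = (293687/941523)
flip (293687/941523) -> (941523/293687): both odd, 293687 mod 4 = 3, 941523 mod 4 = 3, so the flip contributes -1; sign now -1
(941523/293687): 941523 mod 293687 = 60462, so (941523/293687) = (60462/293687)
factor out 2^1: 60462 = 2^1·30231; with 293687 mod 8 = 7, (2/293687) = +1; sign now -1; continue with (30231/293687)
flip (30231/293687) -> (293687/30231): both odd, 30231 mod 4 = 3, 293687 mod 4 = 3, so the flip contributes -1; sign now +1
(293687/30231): 293687 mod 30231 = 21608, so (293687/30231) = (21608/30231)
factor out 2^3: 21608 = 2^3·2701; with 30231 mod 8 = 7, (2/30231) = +1; sign now +1; continue with (2701/30231)
flip (2701/30231) -> (30231/2701): both odd, 2701 mod 4 = 1, 30231 mod 4 = 3, so the flip contributes +1; sign now +1
(30231/2701): 30231 mod 2701 = 520, so (30231/2701) = (520/2701)
factor out 2^3: 520 = 2^3·65; with 2701 mod 8 = 5, (2/2701) = -1; sign now -1; continue with (65/2701)
flip (65/2701) -> (2701/65): both odd, 65 mod 4 = 1, 2701 mod 4 = 1, so the flip contributes +1; sign now -1
(2701/65): 2701 mod 65 = 36, so (2701/65) = (36/65)
factor out 2^2: 36 = 2^2·9; with 65 mod 8 = 1, (2/65) = +1; sign now -1; continue with (9/65)
flip (9/65) -> (65/9): both odd, 9 mod 4 = 1, 65 mod 4 = 1, so the flip contributes +1; sign now -1
(65/9): 65 mod 9 = 2, so (65/9) = (2/9)
factor out 2^1: 2 = 2^1·1; with 9 mod 8 = 1, (2/9) = +1; sign now -1; continue with (1/9)
reached (1/9) = 1, so the symbol is -1

-1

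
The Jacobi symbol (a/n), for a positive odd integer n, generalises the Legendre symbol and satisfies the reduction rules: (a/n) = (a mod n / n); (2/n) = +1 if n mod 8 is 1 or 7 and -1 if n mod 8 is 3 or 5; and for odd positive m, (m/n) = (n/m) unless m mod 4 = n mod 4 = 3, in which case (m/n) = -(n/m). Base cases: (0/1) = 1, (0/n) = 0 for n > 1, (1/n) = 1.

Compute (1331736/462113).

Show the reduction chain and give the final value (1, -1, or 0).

-1

(1331736/462113) = (407510/462113)   [reduce mod 462113]
407510 = 2^1·203755; (2/462113) = +1 since 462113 mod 8 = 1, so (407510/462113) = (+1)^1·(203755/462113); sign now +1
reciprocity: (203755/462113) = +1·(462113/203755) since 203755 mod 4 = 3, 462113 mod 4 = 1; sign now +1
(462113/203755) = (54603/203755)   [reduce mod 203755]
reciprocity: (54603/203755) = -1·(203755/54603) since 54603 mod 4 = 3, 203755 mod 4 = 3; sign now -1
(203755/54603) = (39946/54603)   [reduce mod 54603]
39946 = 2^1·19973; (2/54603) = -1 since 54603 mod 8 = 3, so (39946/54603) = (-1)^1·(19973/54603); sign now +1
reciprocity: (19973/54603) = +1·(54603/19973) since 19973 mod 4 = 1, 54603 mod 4 = 3; sign now +1
(54603/19973) = (14657/19973)   [reduce mod 19973]
reciprocity: (14657/19973) = +1·(19973/14657) since 14657 mod 4 = 1, 19973 mod 4 = 1; sign now +1
(19973/14657) = (5316/14657)   [reduce mod 14657]
5316 = 2^2·1329; (2/14657) = +1 since 14657 mod 8 = 1, so (5316/14657) = (+1)^2·(1329/14657); sign now +1
reciprocity: (1329/14657) = +1·(14657/1329) since 1329 mod 4 = 1, 14657 mod 4 = 1; sign now +1
(14657/1329) = (38/1329)   [reduce mod 1329]
38 = 2^1·19; (2/1329) = +1 since 1329 mod 8 = 1, so (38/1329) = (+1)^1·(19/1329); sign now +1
reciprocity: (19/1329) = +1·(1329/19) since 19 mod 4 = 3, 1329 mod 4 = 1; sign now +1
(1329/19) = (18/19)   [reduce mod 19]
18 = 2^1·9; (2/19) = -1 since 19 mod 8 = 3, so (18/19) = (-1)^1·(9/19); sign now -1
reciprocity: (9/19) = +1·(19/9) since 9 mod 4 = 1, 19 mod 4 = 3; sign now -1
(19/9) = (1/9)   [reduce mod 9]
(1/9) = 1; final value = sign = -1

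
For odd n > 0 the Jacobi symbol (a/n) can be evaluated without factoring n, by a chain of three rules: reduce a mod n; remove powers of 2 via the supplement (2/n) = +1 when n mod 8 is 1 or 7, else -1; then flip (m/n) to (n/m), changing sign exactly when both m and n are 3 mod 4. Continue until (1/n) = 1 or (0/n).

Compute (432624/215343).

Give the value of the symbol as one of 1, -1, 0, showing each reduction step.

(432624/215343) = (1938/215343)   [reduce mod 215343]
1938 = 2^1·969; (2/215343) = +1 since 215343 mod 8 = 7, so (1938/215343) = (+1)^1·(969/215343); sign now +1
reciprocity: (969/215343) = +1·(215343/969) since 969 mod 4 = 1, 215343 mod 4 = 3; sign now +1
(215343/969) = (225/969)   [reduce mod 969]
reciprocity: (225/969) = +1·(969/225) since 225 mod 4 = 1, 969 mod 4 = 1; sign now +1
(969/225) = (69/225)   [reduce mod 225]
reciprocity: (69/225) = +1·(225/69) since 69 mod 4 = 1, 225 mod 4 = 1; sign now +1
(225/69) = (18/69)   [reduce mod 69]
18 = 2^1·9; (2/69) = -1 since 69 mod 8 = 5, so (18/69) = (-1)^1·(9/69); sign now -1
reciprocity: (9/69) = +1·(69/9) since 9 mod 4 = 1, 69 mod 4 = 1; sign now -1
(69/9) = (6/9)   [reduce mod 9]
6 = 2^1·3; (2/9) = +1 since 9 mod 8 = 1, so (6/9) = (+1)^1·(3/9); sign now -1
reciprocity: (3/9) = +1·(9/3) since 3 mod 4 = 3, 9 mod 4 = 1; sign now -1
(9/3) = (0/3)   [reduce mod 3]
(0/3) = 0   [gcd(a, n) > 1]; final value = 0

0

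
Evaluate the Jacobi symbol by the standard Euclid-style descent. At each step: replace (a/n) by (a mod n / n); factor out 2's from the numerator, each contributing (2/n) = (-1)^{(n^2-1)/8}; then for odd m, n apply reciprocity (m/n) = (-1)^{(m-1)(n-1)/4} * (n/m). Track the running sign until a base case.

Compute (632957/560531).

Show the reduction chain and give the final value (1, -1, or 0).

(632957/560531) = (72426/560531)   [reduce mod 560531]
72426 = 2^1·36213; (2/560531) = -1 since 560531 mod 8 = 3, so (72426/560531) = (-1)^1·(36213/560531); sign now -1
reciprocity: (36213/560531) = +1·(560531/36213) since 36213 mod 4 = 1, 560531 mod 4 = 3; sign now -1
(560531/36213) = (17336/36213)   [reduce mod 36213]
17336 = 2^3·2167; (2/36213) = -1 since 36213 mod 8 = 5, so (17336/36213) = (-1)^3·(2167/36213); sign now +1
reciprocity: (2167/36213) = +1·(36213/2167) since 2167 mod 4 = 3, 36213 mod 4 = 1; sign now +1
(36213/2167) = (1541/2167)   [reduce mod 2167]
reciprocity: (1541/2167) = +1·(2167/1541) since 1541 mod 4 = 1, 2167 mod 4 = 3; sign now +1
(2167/1541) = (626/1541)   [reduce mod 1541]
626 = 2^1·313; (2/1541) = -1 since 1541 mod 8 = 5, so (626/1541) = (-1)^1·(313/1541); sign now -1
reciprocity: (313/1541) = +1·(1541/313) since 313 mod 4 = 1, 1541 mod 4 = 1; sign now -1
(1541/313) = (289/313)   [reduce mod 313]
reciprocity: (289/313) = +1·(313/289) since 289 mod 4 = 1, 313 mod 4 = 1; sign now -1
(313/289) = (24/289)   [reduce mod 289]
24 = 2^3·3; (2/289) = +1 since 289 mod 8 = 1, so (24/289) = (+1)^3·(3/289); sign now -1
reciprocity: (3/289) = +1·(289/3) since 3 mod 4 = 3, 289 mod 4 = 1; sign now -1
(289/3) = (1/3)   [reduce mod 3]
(1/3) = 1; final value = sign = -1

-1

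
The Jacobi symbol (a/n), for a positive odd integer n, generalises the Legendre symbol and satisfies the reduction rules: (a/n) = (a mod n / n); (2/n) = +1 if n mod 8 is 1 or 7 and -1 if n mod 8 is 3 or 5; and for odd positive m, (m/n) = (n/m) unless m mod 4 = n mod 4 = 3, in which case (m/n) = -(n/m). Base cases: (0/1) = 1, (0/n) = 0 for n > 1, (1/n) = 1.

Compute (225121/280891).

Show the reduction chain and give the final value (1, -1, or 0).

flip (225121/280891) -> (280891/225121): both odd, 225121 mod 4 = 1, 280891 mod 4 = 3, so the flip contributes +1; sign now +1
(280891/225121): 280891 mod 225121 = 55770, so (280891/225121) = (55770/225121)
factor out 2^1: 55770 = 2^1·27885; with 225121 mod 8 = 1, (2/225121) = +1; sign now +1; continue with (27885/225121)
flip (27885/225121) -> (225121/27885): both odd, 27885 mod 4 = 1, 225121 mod 4 = 1, so the flip contributes +1; sign now +1
(225121/27885): 225121 mod 27885 = 2041, so (225121/27885) = (2041/27885)
flip (2041/27885) -> (27885/2041): both odd, 2041 mod 4 = 1, 27885 mod 4 = 1, so the flip contributes +1; sign now +1
(27885/2041): 27885 mod 2041 = 1352, so (27885/2041) = (1352/2041)
factor out 2^3: 1352 = 2^3·169; with 2041 mod 8 = 1, (2/2041) = +1; sign now +1; continue with (169/2041)
flip (169/2041) -> (2041/169): both odd, 169 mod 4 = 1, 2041 mod 4 = 1, so the flip contributes +1; sign now +1
(2041/169): 2041 mod 169 = 13, so (2041/169) = (13/169)
flip (13/169) -> (169/13): both odd, 13 mod 4 = 1, 169 mod 4 = 1, so the flip contributes +1; sign now +1
(169/13): 169 mod 13 = 0, so (169/13) = (0/13)
reached (0/13); gcd(a, n) > 1, so (0/13) = 0 and the symbol is 0

0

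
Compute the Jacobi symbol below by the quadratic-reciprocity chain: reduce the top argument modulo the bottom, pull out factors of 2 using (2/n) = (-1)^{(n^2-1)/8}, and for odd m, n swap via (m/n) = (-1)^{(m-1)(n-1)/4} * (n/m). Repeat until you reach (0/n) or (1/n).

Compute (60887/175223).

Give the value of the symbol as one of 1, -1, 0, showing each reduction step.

flip (60887/175223) -> (175223/60887): both odd, 60887 mod 4 = 3, 175223 mod 4 = 3, so the flip contributes -1; sign now -1
(175223/60887): 175223 mod 60887 = 53449, so (175223/60887) = (53449/60887)
flip (53449/60887) -> (60887/53449): both odd, 53449 mod 4 = 1, 60887 mod 4 = 3, so the flip contributes +1; sign now -1
(60887/53449): 60887 mod 53449 = 7438, so (60887/53449) = (7438/53449)
factor out 2^1: 7438 = 2^1·3719; with 53449 mod 8 = 1, (2/53449) = +1; sign now -1; continue with (3719/53449)
flip (3719/53449) -> (53449/3719): both odd, 3719 mod 4 = 3, 53449 mod 4 = 1, so the flip contributes +1; sign now -1
(53449/3719): 53449 mod 3719 = 1383, so (53449/3719) = (1383/3719)
flip (1383/3719) -> (3719/1383): both odd, 1383 mod 4 = 3, 3719 mod 4 = 3, so the flip contributes -1; sign now +1
(3719/1383): 3719 mod 1383 = 953, so (3719/1383) = (953/1383)
flip (953/1383) -> (1383/953): both odd, 953 mod 4 = 1, 1383 mod 4 = 3, so the flip contributes +1; sign now +1
(1383/953): 1383 mod 953 = 430, so (1383/953) = (430/953)
factor out 2^1: 430 = 2^1·215; with 953 mod 8 = 1, (2/953) = +1; sign now +1; continue with (215/953)
flip (215/953) -> (953/215): both odd, 215 mod 4 = 3, 953 mod 4 = 1, so the flip contributes +1; sign now +1
(953/215): 953 mod 215 = 93, so (953/215) = (93/215)
flip (93/215) -> (215/93): both odd, 93 mod 4 = 1, 215 mod 4 = 3, so the flip contributes +1; sign now +1
(215/93): 215 mod 93 = 29, so (215/93) = (29/93)
flip (29/93) -> (93/29): both odd, 29 mod 4 = 1, 93 mod 4 = 1, so the flip contributes +1; sign now +1
(93/29): 93 mod 29 = 6, so (93/29) = (6/29)
factor out 2^1: 6 = 2^1·3; with 29 mod 8 = 5, (2/29) = -1; sign now -1; continue with (3/29)
flip (3/29) -> (29/3): both odd, 3 mod 4 = 3, 29 mod 4 = 1, so the flip contributes +1; sign now -1
(29/3): 29 mod 3 = 2, so (29/3) = (2/3)
factor out 2^1: 2 = 2^1·1; with 3 mod 8 = 3, (2/3) = -1; sign now +1; continue with (1/3)
reached (1/3) = 1, so the symbol is +1

1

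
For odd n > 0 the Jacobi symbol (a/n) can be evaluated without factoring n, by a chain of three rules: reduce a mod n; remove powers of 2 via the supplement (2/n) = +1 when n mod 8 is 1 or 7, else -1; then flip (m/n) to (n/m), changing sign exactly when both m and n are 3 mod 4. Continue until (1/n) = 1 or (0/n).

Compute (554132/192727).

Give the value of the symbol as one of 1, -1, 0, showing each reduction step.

1

(554132/192727): 554132 mod 192727 = 168678, so (554132/192727) = (168678/192727)
factor out 2^1: 168678 = 2^1·84339; with 192727 mod 8 = 7, (2/192727) = +1; sign now +1; continue with (84339/192727)
flip (84339/192727) -> (192727/84339): both odd, 84339 mod 4 = 3, 192727 mod 4 = 3, so the flip contributes -1; sign now -1
(192727/84339): 192727 mod 84339 = 24049, so (192727/84339) = (24049/84339)
flip (24049/84339) -> (84339/24049): both odd, 24049 mod 4 = 1, 84339 mod 4 = 3, so the flip contributes +1; sign now -1
(84339/24049): 84339 mod 24049 = 12192, so (84339/24049) = (12192/24049)
factor out 2^5: 12192 = 2^5·381; with 24049 mod 8 = 1, (2/24049) = +1; sign now -1; continue with (381/24049)
flip (381/24049) -> (24049/381): both odd, 381 mod 4 = 1, 24049 mod 4 = 1, so the flip contributes +1; sign now -1
(24049/381): 24049 mod 381 = 46, so (24049/381) = (46/381)
factor out 2^1: 46 = 2^1·23; with 381 mod 8 = 5, (2/381) = -1; sign now +1; continue with (23/381)
flip (23/381) -> (381/23): both odd, 23 mod 4 = 3, 381 mod 4 = 1, so the flip contributes +1; sign now +1
(381/23): 381 mod 23 = 13, so (381/23) = (13/23)
flip (13/23) -> (23/13): both odd, 13 mod 4 = 1, 23 mod 4 = 3, so the flip contributes +1; sign now +1
(23/13): 23 mod 13 = 10, so (23/13) = (10/13)
factor out 2^1: 10 = 2^1·5; with 13 mod 8 = 5, (2/13) = -1; sign now -1; continue with (5/13)
flip (5/13) -> (13/5): both odd, 5 mod 4 = 1, 13 mod 4 = 1, so the flip contributes +1; sign now -1
(13/5): 13 mod 5 = 3, so (13/5) = (3/5)
flip (3/5) -> (5/3): both odd, 3 mod 4 = 3, 5 mod 4 = 1, so the flip contributes +1; sign now -1
(5/3): 5 mod 3 = 2, so (5/3) = (2/3)
factor out 2^1: 2 = 2^1·1; with 3 mod 8 = 3, (2/3) = -1; sign now +1; continue with (1/3)
reached (1/3) = 1, so the symbol is +1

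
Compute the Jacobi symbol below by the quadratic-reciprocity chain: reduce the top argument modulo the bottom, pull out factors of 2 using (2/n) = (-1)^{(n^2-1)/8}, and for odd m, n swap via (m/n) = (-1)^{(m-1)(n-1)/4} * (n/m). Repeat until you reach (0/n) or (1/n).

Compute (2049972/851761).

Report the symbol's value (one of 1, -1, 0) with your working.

-1

(2049972/851761): 2049972 mod 851761 = 346450, so (2049972/851761) = (346450/851761)
factor out 2^1: 346450 = 2^1·173225; with 851761 mod 8 = 1, (2/851761) = +1; sign now +1; continue with (173225/851761)
flip (173225/851761) -> (851761/173225): both odd, 173225 mod 4 = 1, 851761 mod 4 = 1, so the flip contributes +1; sign now +1
(851761/173225): 851761 mod 173225 = 158861, so (851761/173225) = (158861/173225)
flip (158861/173225) -> (173225/158861): both odd, 158861 mod 4 = 1, 173225 mod 4 = 1, so the flip contributes +1; sign now +1
(173225/158861): 173225 mod 158861 = 14364, so (173225/158861) = (14364/158861)
factor out 2^2: 14364 = 2^2·3591; with 158861 mod 8 = 5, (2/158861) = -1; sign now +1; continue with (3591/158861)
flip (3591/158861) -> (158861/3591): both odd, 3591 mod 4 = 3, 158861 mod 4 = 1, so the flip contributes +1; sign now +1
(158861/3591): 158861 mod 3591 = 857, so (158861/3591) = (857/3591)
flip (857/3591) -> (3591/857): both odd, 857 mod 4 = 1, 3591 mod 4 = 3, so the flip contributes +1; sign now +1
(3591/857): 3591 mod 857 = 163, so (3591/857) = (163/857)
flip (163/857) -> (857/163): both odd, 163 mod 4 = 3, 857 mod 4 = 1, so the flip contributes +1; sign now +1
(857/163): 857 mod 163 = 42, so (857/163) = (42/163)
factor out 2^1: 42 = 2^1·21; with 163 mod 8 = 3, (2/163) = -1; sign now -1; continue with (21/163)
flip (21/163) -> (163/21): both odd, 21 mod 4 = 1, 163 mod 4 = 3, so the flip contributes +1; sign now -1
(163/21): 163 mod 21 = 16, so (163/21) = (16/21)
factor out 2^4: 16 = 2^4·1; with 21 mod 8 = 5, (2/21) = -1; sign now -1; continue with (1/21)
reached (1/21) = 1, so the symbol is -1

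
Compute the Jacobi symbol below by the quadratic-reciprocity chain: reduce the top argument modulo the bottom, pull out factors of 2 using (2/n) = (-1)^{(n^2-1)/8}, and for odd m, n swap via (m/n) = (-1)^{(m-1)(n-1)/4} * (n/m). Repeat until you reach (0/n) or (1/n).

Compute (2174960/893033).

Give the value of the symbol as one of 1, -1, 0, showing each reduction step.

(2174960/893033) = (388894/893033)   [reduce mod 893033]
388894 = 2^1·194447; (2/893033) = +1 since 893033 mod 8 = 1, so (388894/893033) = (+1)^1·(194447/893033); sign now +1
reciprocity: (194447/893033) = +1·(893033/194447) since 194447 mod 4 = 3, 893033 mod 4 = 1; sign now +1
(893033/194447) = (115245/194447)   [reduce mod 194447]
reciprocity: (115245/194447) = +1·(194447/115245) since 115245 mod 4 = 1, 194447 mod 4 = 3; sign now +1
(194447/115245) = (79202/115245)   [reduce mod 115245]
79202 = 2^1·39601; (2/115245) = -1 since 115245 mod 8 = 5, so (79202/115245) = (-1)^1·(39601/115245); sign now -1
reciprocity: (39601/115245) = +1·(115245/39601) since 39601 mod 4 = 1, 115245 mod 4 = 1; sign now -1
(115245/39601) = (36043/39601)   [reduce mod 39601]
reciprocity: (36043/39601) = +1·(39601/36043) since 36043 mod 4 = 3, 39601 mod 4 = 1; sign now -1
(39601/36043) = (3558/36043)   [reduce mod 36043]
3558 = 2^1·1779; (2/36043) = -1 since 36043 mod 8 = 3, so (3558/36043) = (-1)^1·(1779/36043); sign now +1
reciprocity: (1779/36043) = -1·(36043/1779) since 1779 mod 4 = 3, 36043 mod 4 = 3; sign now -1
(36043/1779) = (463/1779)   [reduce mod 1779]
reciprocity: (463/1779) = -1·(1779/463) since 463 mod 4 = 3, 1779 mod 4 = 3; sign now +1
(1779/463) = (390/463)   [reduce mod 463]
390 = 2^1·195; (2/463) = +1 since 463 mod 8 = 7, so (390/463) = (+1)^1·(195/463); sign now +1
reciprocity: (195/463) = -1·(463/195) since 195 mod 4 = 3, 463 mod 4 = 3; sign now -1
(463/195) = (73/195)   [reduce mod 195]
reciprocity: (73/195) = +1·(195/73) since 73 mod 4 = 1, 195 mod 4 = 3; sign now -1
(195/73) = (49/73)   [reduce mod 73]
reciprocity: (49/73) = +1·(73/49) since 49 mod 4 = 1, 73 mod 4 = 1; sign now -1
(73/49) = (24/49)   [reduce mod 49]
24 = 2^3·3; (2/49) = +1 since 49 mod 8 = 1, so (24/49) = (+1)^3·(3/49); sign now -1
reciprocity: (3/49) = +1·(49/3) since 3 mod 4 = 3, 49 mod 4 = 1; sign now -1
(49/3) = (1/3)   [reduce mod 3]
(1/3) = 1; final value = sign = -1

-1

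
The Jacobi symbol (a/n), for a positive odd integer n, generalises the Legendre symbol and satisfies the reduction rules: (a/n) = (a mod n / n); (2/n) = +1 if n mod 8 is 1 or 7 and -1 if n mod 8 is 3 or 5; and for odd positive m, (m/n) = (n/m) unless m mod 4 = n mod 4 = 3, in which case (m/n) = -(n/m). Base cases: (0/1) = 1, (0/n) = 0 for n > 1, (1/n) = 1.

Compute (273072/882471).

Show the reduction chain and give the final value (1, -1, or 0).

0

273072 = 2^4·17067; (2/882471) = +1 since 882471 mod 8 = 7, so (273072/882471) = (+1)^4·(17067/882471); sign now +1
reciprocity: (17067/882471) = -1·(882471/17067) since 17067 mod 4 = 3, 882471 mod 4 = 3; sign now -1
(882471/17067) = (12054/17067)   [reduce mod 17067]
12054 = 2^1·6027; (2/17067) = -1 since 17067 mod 8 = 3, so (12054/17067) = (-1)^1·(6027/17067); sign now +1
reciprocity: (6027/17067) = -1·(17067/6027) since 6027 mod 4 = 3, 17067 mod 4 = 3; sign now -1
(17067/6027) = (5013/6027)   [reduce mod 6027]
reciprocity: (5013/6027) = +1·(6027/5013) since 5013 mod 4 = 1, 6027 mod 4 = 3; sign now -1
(6027/5013) = (1014/5013)   [reduce mod 5013]
1014 = 2^1·507; (2/5013) = -1 since 5013 mod 8 = 5, so (1014/5013) = (-1)^1·(507/5013); sign now +1
reciprocity: (507/5013) = +1·(5013/507) since 507 mod 4 = 3, 5013 mod 4 = 1; sign now +1
(5013/507) = (450/507)   [reduce mod 507]
450 = 2^1·225; (2/507) = -1 since 507 mod 8 = 3, so (450/507) = (-1)^1·(225/507); sign now -1
reciprocity: (225/507) = +1·(507/225) since 225 mod 4 = 1, 507 mod 4 = 3; sign now -1
(507/225) = (57/225)   [reduce mod 225]
reciprocity: (57/225) = +1·(225/57) since 57 mod 4 = 1, 225 mod 4 = 1; sign now -1
(225/57) = (54/57)   [reduce mod 57]
54 = 2^1·27; (2/57) = +1 since 57 mod 8 = 1, so (54/57) = (+1)^1·(27/57); sign now -1
reciprocity: (27/57) = +1·(57/27) since 27 mod 4 = 3, 57 mod 4 = 1; sign now -1
(57/27) = (3/27)   [reduce mod 27]
reciprocity: (3/27) = -1·(27/3) since 3 mod 4 = 3, 27 mod 4 = 3; sign now +1
(27/3) = (0/3)   [reduce mod 3]
(0/3) = 0   [gcd(a, n) > 1]; final value = 0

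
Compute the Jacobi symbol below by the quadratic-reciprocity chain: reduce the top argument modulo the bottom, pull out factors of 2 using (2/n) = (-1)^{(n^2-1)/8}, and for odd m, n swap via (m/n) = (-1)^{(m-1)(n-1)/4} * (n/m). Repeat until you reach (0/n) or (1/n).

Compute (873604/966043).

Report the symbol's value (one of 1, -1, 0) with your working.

factor out 2^2: 873604 = 2^2·218401; with 966043 mod 8 = 3, (2/966043) = -1; sign now +1; continue with (218401/966043)
flip (218401/966043) -> (966043/218401): both odd, 218401 mod 4 = 1, 966043 mod 4 = 3, so the flip contributes +1; sign now +1
(966043/218401): 966043 mod 218401 = 92439, so (966043/218401) = (92439/218401)
flip (92439/218401) -> (218401/92439): both odd, 92439 mod 4 = 3, 218401 mod 4 = 1, so the flip contributes +1; sign now +1
(218401/92439): 218401 mod 92439 = 33523, so (218401/92439) = (33523/92439)
flip (33523/92439) -> (92439/33523): both odd, 33523 mod 4 = 3, 92439 mod 4 = 3, so the flip contributes -1; sign now -1
(92439/33523): 92439 mod 33523 = 25393, so (92439/33523) = (25393/33523)
flip (25393/33523) -> (33523/25393): both odd, 25393 mod 4 = 1, 33523 mod 4 = 3, so the flip contributes +1; sign now -1
(33523/25393): 33523 mod 25393 = 8130, so (33523/25393) = (8130/25393)
factor out 2^1: 8130 = 2^1·4065; with 25393 mod 8 = 1, (2/25393) = +1; sign now -1; continue with (4065/25393)
flip (4065/25393) -> (25393/4065): both odd, 4065 mod 4 = 1, 25393 mod 4 = 1, so the flip contributes +1; sign now -1
(25393/4065): 25393 mod 4065 = 1003, so (25393/4065) = (1003/4065)
flip (1003/4065) -> (4065/1003): both odd, 1003 mod 4 = 3, 4065 mod 4 = 1, so the flip contributes +1; sign now -1
(4065/1003): 4065 mod 1003 = 53, so (4065/1003) = (53/1003)
flip (53/1003) -> (1003/53): both odd, 53 mod 4 = 1, 1003 mod 4 = 3, so the flip contributes +1; sign now -1
(1003/53): 1003 mod 53 = 49, so (1003/53) = (49/53)
flip (49/53) -> (53/49): both odd, 49 mod 4 = 1, 53 mod 4 = 1, so the flip contributes +1; sign now -1
(53/49): 53 mod 49 = 4, so (53/49) = (4/49)
factor out 2^2: 4 = 2^2·1; with 49 mod 8 = 1, (2/49) = +1; sign now -1; continue with (1/49)
reached (1/49) = 1, so the symbol is -1

-1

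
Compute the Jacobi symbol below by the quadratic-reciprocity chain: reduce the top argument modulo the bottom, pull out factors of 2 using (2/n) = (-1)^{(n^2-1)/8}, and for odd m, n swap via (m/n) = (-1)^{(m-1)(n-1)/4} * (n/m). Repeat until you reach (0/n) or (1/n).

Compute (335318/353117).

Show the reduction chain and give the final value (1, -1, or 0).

335318 = 2^1·167659; (2/353117) = -1 since 353117 mod 8 = 5, so (335318/353117) = (-1)^1·(167659/353117); sign now -1
reciprocity: (167659/353117) = +1·(353117/167659) since 167659 mod 4 = 3, 353117 mod 4 = 1; sign now -1
(353117/167659) = (17799/167659)   [reduce mod 167659]
reciprocity: (17799/167659) = -1·(167659/17799) since 17799 mod 4 = 3, 167659 mod 4 = 3; sign now +1
(167659/17799) = (7468/17799)   [reduce mod 17799]
7468 = 2^2·1867; (2/17799) = +1 since 17799 mod 8 = 7, so (7468/17799) = (+1)^2·(1867/17799); sign now +1
reciprocity: (1867/17799) = -1·(17799/1867) since 1867 mod 4 = 3, 17799 mod 4 = 3; sign now -1
(17799/1867) = (996/1867)   [reduce mod 1867]
996 = 2^2·249; (2/1867) = -1 since 1867 mod 8 = 3, so (996/1867) = (-1)^2·(249/1867); sign now -1
reciprocity: (249/1867) = +1·(1867/249) since 249 mod 4 = 1, 1867 mod 4 = 3; sign now -1
(1867/249) = (124/249)   [reduce mod 249]
124 = 2^2·31; (2/249) = +1 since 249 mod 8 = 1, so (124/249) = (+1)^2·(31/249); sign now -1
reciprocity: (31/249) = +1·(249/31) since 31 mod 4 = 3, 249 mod 4 = 1; sign now -1
(249/31) = (1/31)   [reduce mod 31]
(1/31) = 1; final value = sign = -1

-1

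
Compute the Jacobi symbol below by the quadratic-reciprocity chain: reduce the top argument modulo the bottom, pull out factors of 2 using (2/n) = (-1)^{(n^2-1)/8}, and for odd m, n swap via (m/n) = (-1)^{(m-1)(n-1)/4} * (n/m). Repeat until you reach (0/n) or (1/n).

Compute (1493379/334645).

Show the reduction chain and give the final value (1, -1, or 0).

-1

(1493379/334645) = (154799/334645)   [reduce mod 334645]
reciprocity: (154799/334645) = +1·(334645/154799) since 154799 mod 4 = 3, 334645 mod 4 = 1; sign now +1
(334645/154799) = (25047/154799)   [reduce mod 154799]
reciprocity: (25047/154799) = -1·(154799/25047) since 25047 mod 4 = 3, 154799 mod 4 = 3; sign now -1
(154799/25047) = (4517/25047)   [reduce mod 25047]
reciprocity: (4517/25047) = +1·(25047/4517) since 4517 mod 4 = 1, 25047 mod 4 = 3; sign now -1
(25047/4517) = (2462/4517)   [reduce mod 4517]
2462 = 2^1·1231; (2/4517) = -1 since 4517 mod 8 = 5, so (2462/4517) = (-1)^1·(1231/4517); sign now +1
reciprocity: (1231/4517) = +1·(4517/1231) since 1231 mod 4 = 3, 4517 mod 4 = 1; sign now +1
(4517/1231) = (824/1231)   [reduce mod 1231]
824 = 2^3·103; (2/1231) = +1 since 1231 mod 8 = 7, so (824/1231) = (+1)^3·(103/1231); sign now +1
reciprocity: (103/1231) = -1·(1231/103) since 103 mod 4 = 3, 1231 mod 4 = 3; sign now -1
(1231/103) = (98/103)   [reduce mod 103]
98 = 2^1·49; (2/103) = +1 since 103 mod 8 = 7, so (98/103) = (+1)^1·(49/103); sign now -1
reciprocity: (49/103) = +1·(103/49) since 49 mod 4 = 1, 103 mod 4 = 3; sign now -1
(103/49) = (5/49)   [reduce mod 49]
reciprocity: (5/49) = +1·(49/5) since 5 mod 4 = 1, 49 mod 4 = 1; sign now -1
(49/5) = (4/5)   [reduce mod 5]
4 = 2^2·1; (2/5) = -1 since 5 mod 8 = 5, so (4/5) = (-1)^2·(1/5); sign now -1
(1/5) = 1; final value = sign = -1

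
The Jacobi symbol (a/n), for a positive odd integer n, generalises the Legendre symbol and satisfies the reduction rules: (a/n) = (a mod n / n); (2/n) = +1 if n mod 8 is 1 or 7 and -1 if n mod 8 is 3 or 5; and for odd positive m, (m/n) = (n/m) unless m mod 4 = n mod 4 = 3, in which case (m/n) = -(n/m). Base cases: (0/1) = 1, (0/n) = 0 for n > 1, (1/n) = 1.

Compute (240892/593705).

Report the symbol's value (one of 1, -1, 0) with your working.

1

240892 = 2^2·60223; (2/593705) = +1 since 593705 mod 8 = 1, so (240892/593705) = (+1)^2·(60223/593705); sign now +1
reciprocity: (60223/593705) = +1·(593705/60223) since 60223 mod 4 = 3, 593705 mod 4 = 1; sign now +1
(593705/60223) = (51698/60223)   [reduce mod 60223]
51698 = 2^1·25849; (2/60223) = +1 since 60223 mod 8 = 7, so (51698/60223) = (+1)^1·(25849/60223); sign now +1
reciprocity: (25849/60223) = +1·(60223/25849) since 25849 mod 4 = 1, 60223 mod 4 = 3; sign now +1
(60223/25849) = (8525/25849)   [reduce mod 25849]
reciprocity: (8525/25849) = +1·(25849/8525) since 8525 mod 4 = 1, 25849 mod 4 = 1; sign now +1
(25849/8525) = (274/8525)   [reduce mod 8525]
274 = 2^1·137; (2/8525) = -1 since 8525 mod 8 = 5, so (274/8525) = (-1)^1·(137/8525); sign now -1
reciprocity: (137/8525) = +1·(8525/137) since 137 mod 4 = 1, 8525 mod 4 = 1; sign now -1
(8525/137) = (31/137)   [reduce mod 137]
reciprocity: (31/137) = +1·(137/31) since 31 mod 4 = 3, 137 mod 4 = 1; sign now -1
(137/31) = (13/31)   [reduce mod 31]
reciprocity: (13/31) = +1·(31/13) since 13 mod 4 = 1, 31 mod 4 = 3; sign now -1
(31/13) = (5/13)   [reduce mod 13]
reciprocity: (5/13) = +1·(13/5) since 5 mod 4 = 1, 13 mod 4 = 1; sign now -1
(13/5) = (3/5)   [reduce mod 5]
reciprocity: (3/5) = +1·(5/3) since 3 mod 4 = 3, 5 mod 4 = 1; sign now -1
(5/3) = (2/3)   [reduce mod 3]
2 = 2^1·1; (2/3) = -1 since 3 mod 8 = 3, so (2/3) = (-1)^1·(1/3); sign now +1
(1/3) = 1; final value = sign = +1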